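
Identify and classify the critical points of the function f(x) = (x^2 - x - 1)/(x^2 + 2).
f'(x) = (x^2 + 6*x - 2)/(x^4 + 4*x^2 + 4)

Solve f'(x) = 0:
  f'(x) = (x^2 + 6*x - 2)/(x^2 + 2)^2; the denominator is positive wherever f is defined, so f'(x) = 0 ⇔ x^2 + 6*x - 2 = 0.
  x^2 + 6*x - 2 = 0 has no rational roots; quadratic formula: x = (-6 ± √44)/2.
  ⇒ x = -sqrt(11) - 3 ≈ -6.3166, -3 + sqrt(11) ≈ 0.3166

f''(x) = 2*(-x^3 - 9*x^2 + 6*x + 6)/(x^6 + 6*x^4 + 12*x^2 + 8)
Second-derivative test at each critical point:
  f''(-6.3166) = -0.0038 < 0 → local maximum
  f''(0.3166) = 1.5038 > 0 → local minimum

Critical points: x = -sqrt(11) - 3 ≈ -6.3166 (local maximum); x = -3 + sqrt(11) ≈ 0.3166 (local minimum)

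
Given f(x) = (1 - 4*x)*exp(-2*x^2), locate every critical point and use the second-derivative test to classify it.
f'(x) = 4*(x*(4*x - 1) - 1)*exp(-2*x^2)

Solve f'(x) = 0:
  f'(x) = (16*x^2 - 4*x - 4)·exp(-2*x^2) and exp(-2*x^2) > 0 for every x, so f'(x) = 0 ⇔ 16*x^2 - 4*x - 4 = 0.
  Factor: 16*x^2 - 4*x - 4 = 4*(4*x^2 - x - 1); 4*x^2 - x - 1 = 0 has no rational roots; quadratic formula: x = (1 ± √17)/8.
  ⇒ x = 1/8 - sqrt(17)/8 ≈ -0.3904, 1/8 + sqrt(17)/8 ≈ 0.6404

f''(x) = 4*(4*x^2*(1 - 4*x) + 12*x - 1)*exp(-2*x^2)
Second-derivative test at each critical point:
  f''(-0.3904) = -12.1593 < 0 → local maximum
  f''(0.6404) = 7.2624 > 0 → local minimum

Critical points: x = 1/8 - sqrt(17)/8 ≈ -0.3904 (local maximum); x = 1/8 + sqrt(17)/8 ≈ 0.6404 (local minimum)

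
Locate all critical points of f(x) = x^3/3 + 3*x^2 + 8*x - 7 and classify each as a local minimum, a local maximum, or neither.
f'(x) = x^2 + 6*x + 8

Solve f'(x) = 0:
  Factor: x^2 + 6*x + 8 = (x + 2)*(x + 4) = 0.
  ⇒ x = -4, -2

f''(x) = 2*x + 6
Second-derivative test at each critical point:
  f''(-4) = -2 < 0 → local maximum
  f''(-2) = 2 > 0 → local minimum

Critical points: x = -4 (local maximum); x = -2 (local minimum)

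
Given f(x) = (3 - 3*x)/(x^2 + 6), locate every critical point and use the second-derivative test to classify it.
f'(x) = 3*(-x^2 + 2*x*(x - 1) - 6)/(x^2 + 6)^2

Solve f'(x) = 0:
  f'(x) = 3*(x^2 - 2*x - 6)/(x^2 + 6)^2; the denominator is positive wherever f is defined, so f'(x) = 0 ⇔ 3*x^2 - 6*x - 18 = 0.
  Factor: 3*x^2 - 6*x - 18 = 3*(x^2 - 2*x - 6); x^2 - 2*x - 6 = 0 has no rational roots; quadratic formula: x = (2 ± √28)/2.
  ⇒ x = 1 - sqrt(7) ≈ -1.6458, 1 + sqrt(7) ≈ 3.6458

f''(x) = 6*(4*x^2*(1 - x) + (3*x - 1)*(x^2 + 6))/(x^2 + 6)^3
Second-derivative test at each critical point:
  f''(-1.6458) = -0.2093 < 0 → local maximum
  f''(3.6458) = 0.0427 > 0 → local minimum

Critical points: x = 1 - sqrt(7) ≈ -1.6458 (local maximum); x = 1 + sqrt(7) ≈ 3.6458 (local minimum)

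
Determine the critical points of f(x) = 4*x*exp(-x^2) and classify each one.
f'(x) = 4*(1 - 2*x^2)*exp(-x^2)

Solve f'(x) = 0:
  f'(x) = (4 - 8*x^2)·exp(-x^2) and exp(-x^2) > 0 for every x, so f'(x) = 0 ⇔ 4 - 8*x^2 = 0.
  Factor: 4 - 8*x^2 = -4*(2*x^2 - 1); 2*x^2 - 1 = 0 has no rational roots; quadratic formula: x = (0 ± √8)/4.
  ⇒ x = -sqrt(2)/2 ≈ -0.7071, sqrt(2)/2 ≈ 0.7071

f''(x) = (16*x^3 - 24*x)*exp(-x^2)
Second-derivative test at each critical point:
  f''(-0.7071) = 6.8621 > 0 → local minimum
  f''(0.7071) = -6.8621 < 0 → local maximum

Critical points: x = -sqrt(2)/2 ≈ -0.7071 (local minimum); x = sqrt(2)/2 ≈ 0.7071 (local maximum)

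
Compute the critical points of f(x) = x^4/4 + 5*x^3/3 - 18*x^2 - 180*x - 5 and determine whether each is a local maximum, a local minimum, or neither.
f'(x) = x^3 + 5*x^2 - 36*x - 180

Solve f'(x) = 0:
  Factor: x^3 + 5*x^2 - 36*x - 180 = (x - 6)*(x + 5)*(x + 6) = 0.
  ⇒ x = -6, -5, 6

f''(x) = 3*x^2 + 10*x - 36
Second-derivative test at each critical point:
  f''(-6) = 12 > 0 → local minimum
  f''(-5) = -11 < 0 → local maximum
  f''(6) = 132 > 0 → local minimum

Critical points: x = -6 (local minimum); x = -5 (local maximum); x = 6 (local minimum)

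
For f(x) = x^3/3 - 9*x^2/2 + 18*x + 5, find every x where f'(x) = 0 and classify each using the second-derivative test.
f'(x) = x^2 - 9*x + 18

Solve f'(x) = 0:
  Factor: x^2 - 9*x + 18 = (x - 6)*(x - 3) = 0.
  ⇒ x = 3, 6

f''(x) = 2*x - 9
Second-derivative test at each critical point:
  f''(3) = -3 < 0 → local maximum
  f''(6) = 3 > 0 → local minimum

Critical points: x = 3 (local maximum); x = 6 (local minimum)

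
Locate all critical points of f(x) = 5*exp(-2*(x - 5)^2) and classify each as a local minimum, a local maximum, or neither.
f'(x) = 20*(5 - x)*exp(-2*(x - 5)^2)

Solve f'(x) = 0:
  f'(x) = (100 - 20*x)·exp(-2*(x - 5)^2) and exp(-2*(x - 5)^2) > 0 for every x, so f'(x) = 0 ⇔ 100 - 20*x = 0.
  Factor: 100 - 20*x = -20*(x - 5) = 0.
  ⇒ x = 5

f''(x) = 20*(4*(x - 5)^2 - 1)*exp(-2*(x - 5)^2)
Second-derivative test at each critical point:
  f''(5) = -20 < 0 → local maximum

Critical points: x = 5 (local maximum)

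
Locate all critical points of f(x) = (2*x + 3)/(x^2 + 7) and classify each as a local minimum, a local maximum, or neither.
f'(x) = 2*(-x^2 - 3*x + 7)/(x^4 + 14*x^2 + 49)

Solve f'(x) = 0:
  f'(x) = -2*(x^2 + 3*x - 7)/(x^2 + 7)^2; the denominator is positive wherever f is defined, so f'(x) = 0 ⇔ -2*x^2 - 6*x + 14 = 0.
  Factor: -2*x^2 - 6*x + 14 = -2*(x^2 + 3*x - 7); x^2 + 3*x - 7 = 0 has no rational roots; quadratic formula: x = (-3 ± √37)/2.
  ⇒ x = -sqrt(37)/2 - 3/2 ≈ -4.5414, -3/2 + sqrt(37)/2 ≈ 1.5414

f''(x) = 2*(4*x^2*(2*x + 3) - 3*(2*x + 1)*(x^2 + 7))/(x^2 + 7)^3
Second-derivative test at each critical point:
  f''(-4.5414) = 0.0159 > 0 → local minimum
  f''(1.5414) = -0.1384 < 0 → local maximum

Critical points: x = -sqrt(37)/2 - 3/2 ≈ -4.5414 (local minimum); x = -3/2 + sqrt(37)/2 ≈ 1.5414 (local maximum)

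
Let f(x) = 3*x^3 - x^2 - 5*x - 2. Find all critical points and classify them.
f'(x) = 9*x^2 - 2*x - 5

Solve f'(x) = 0:
  9*x^2 - 2*x - 5 = 0 has no rational roots; quadratic formula: x = (2 ± √184)/18.
  ⇒ x = 1/9 - sqrt(46)/9 ≈ -0.6425, 1/9 + sqrt(46)/9 ≈ 0.8647

f''(x) = 18*x - 2
Second-derivative test at each critical point:
  f''(-0.6425) = -13.5647 < 0 → local maximum
  f''(0.8647) = 13.5647 > 0 → local minimum

Critical points: x = 1/9 - sqrt(46)/9 ≈ -0.6425 (local maximum); x = 1/9 + sqrt(46)/9 ≈ 0.8647 (local minimum)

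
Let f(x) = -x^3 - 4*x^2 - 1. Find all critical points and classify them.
f'(x) = x*(-3*x - 8)

Solve f'(x) = 0:
  Factor: -3*x^2 - 8*x = -x*(3*x + 8) = 0.
  ⇒ x = -8/3, 0

f''(x) = -6*x - 8
Second-derivative test at each critical point:
  f''(-8/3) = 8 > 0 → local minimum
  f''(0) = -8 < 0 → local maximum

Critical points: x = -8/3 (local minimum); x = 0 (local maximum)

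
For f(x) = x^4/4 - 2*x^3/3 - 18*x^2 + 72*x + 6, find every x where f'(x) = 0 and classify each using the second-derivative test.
f'(x) = x^3 - 2*x^2 - 36*x + 72

Solve f'(x) = 0:
  Factor: x^3 - 2*x^2 - 36*x + 72 = (x - 6)*(x - 2)*(x + 6) = 0.
  ⇒ x = -6, 2, 6

f''(x) = 3*x^2 - 4*x - 36
Second-derivative test at each critical point:
  f''(-6) = 96 > 0 → local minimum
  f''(2) = -32 < 0 → local maximum
  f''(6) = 48 > 0 → local minimum

Critical points: x = -6 (local minimum); x = 2 (local maximum); x = 6 (local minimum)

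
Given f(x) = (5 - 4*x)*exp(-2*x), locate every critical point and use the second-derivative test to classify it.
f'(x) = 2*(4*x - 7)*exp(-2*x)

Solve f'(x) = 0:
  f'(x) = (8*x - 14)·exp(-2*x) and exp(-2*x) > 0 for every x, so f'(x) = 0 ⇔ 8*x - 14 = 0.
  Factor: 8*x - 14 = 2*(4*x - 7) = 0.
  ⇒ x = 7/4

f''(x) = 4*(9 - 4*x)*exp(-2*x)
Second-derivative test at each critical point:
  f''(7/4) = 0.2416 > 0 → local minimum

Critical points: x = 7/4 (local minimum)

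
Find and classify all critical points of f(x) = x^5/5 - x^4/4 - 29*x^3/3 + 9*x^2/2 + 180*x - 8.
f'(x) = x^4 - x^3 - 29*x^2 + 9*x + 180

Solve f'(x) = 0:
  Factor: x^4 - x^3 - 29*x^2 + 9*x + 180 = (x - 5)*(x - 3)*(x + 3)*(x + 4) = 0.
  ⇒ x = -4, -3, 3, 5

f''(x) = 4*x^3 - 3*x^2 - 58*x + 9
Second-derivative test at each critical point:
  f''(-4) = -63 < 0 → local maximum
  f''(-3) = 48 > 0 → local minimum
  f''(3) = -84 < 0 → local maximum
  f''(5) = 144 > 0 → local minimum

Critical points: x = -4 (local maximum); x = -3 (local minimum); x = 3 (local maximum); x = 5 (local minimum)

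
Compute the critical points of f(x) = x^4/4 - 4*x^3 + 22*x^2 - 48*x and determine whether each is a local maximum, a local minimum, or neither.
f'(x) = x^3 - 12*x^2 + 44*x - 48

Solve f'(x) = 0:
  Factor: x^3 - 12*x^2 + 44*x - 48 = (x - 6)*(x - 4)*(x - 2) = 0.
  ⇒ x = 2, 4, 6

f''(x) = 3*x^2 - 24*x + 44
Second-derivative test at each critical point:
  f''(2) = 8 > 0 → local minimum
  f''(4) = -4 < 0 → local maximum
  f''(6) = 8 > 0 → local minimum

Critical points: x = 2 (local minimum); x = 4 (local maximum); x = 6 (local minimum)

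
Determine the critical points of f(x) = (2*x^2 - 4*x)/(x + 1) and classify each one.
f'(x) = 2*(x^2 + 2*x - 2)/(x^2 + 2*x + 1)

Solve f'(x) = 0:
  f'(x) = 2*(x^2 + 2*x - 2)/(x + 1)^2; the denominator is positive wherever f is defined, so f'(x) = 0 ⇔ 2*x^2 + 4*x - 4 = 0.
  Factor: 2*x^2 + 4*x - 4 = 2*(x^2 + 2*x - 2); x^2 + 2*x - 2 = 0 has no rational roots; quadratic formula: x = (-2 ± √12)/2.
  ⇒ x = -sqrt(3) - 1 ≈ -2.7321, -1 + sqrt(3) ≈ 0.7321

f''(x) = 12/(x^3 + 3*x^2 + 3*x + 1)
Second-derivative test at each critical point:
  f''(-2.7321) = -2.3094 < 0 → local maximum
  f''(0.7321) = 2.3094 > 0 → local minimum

Critical points: x = -sqrt(3) - 1 ≈ -2.7321 (local maximum); x = -1 + sqrt(3) ≈ 0.7321 (local minimum)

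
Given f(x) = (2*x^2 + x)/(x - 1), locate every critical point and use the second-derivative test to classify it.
f'(x) = (2*x^2 - 4*x - 1)/(x^2 - 2*x + 1)

Solve f'(x) = 0:
  f'(x) = (2*x^2 - 4*x - 1)/(x - 1)^2; the denominator is positive wherever f is defined, so f'(x) = 0 ⇔ 2*x^2 - 4*x - 1 = 0.
  2*x^2 - 4*x - 1 = 0 has no rational roots; quadratic formula: x = (4 ± √24)/4.
  ⇒ x = 1 - sqrt(6)/2 ≈ -0.2247, 1 + sqrt(6)/2 ≈ 2.2247

f''(x) = 6/(x^3 - 3*x^2 + 3*x - 1)
Second-derivative test at each critical point:
  f''(-0.2247) = -3.2660 < 0 → local maximum
  f''(2.2247) = 3.2660 > 0 → local minimum

Critical points: x = 1 - sqrt(6)/2 ≈ -0.2247 (local maximum); x = 1 + sqrt(6)/2 ≈ 2.2247 (local minimum)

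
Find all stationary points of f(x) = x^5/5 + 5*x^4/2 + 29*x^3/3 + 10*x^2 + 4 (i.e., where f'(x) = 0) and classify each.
f'(x) = x*(x^3 + 10*x^2 + 29*x + 20)

Solve f'(x) = 0:
  Factor: x^4 + 10*x^3 + 29*x^2 + 20*x = x*(x + 1)*(x + 4)*(x + 5) = 0.
  ⇒ x = -5, -4, -1, 0

f''(x) = 4*x^3 + 30*x^2 + 58*x + 20
Second-derivative test at each critical point:
  f''(-5) = -20 < 0 → local maximum
  f''(-4) = 12 > 0 → local minimum
  f''(-1) = -12 < 0 → local maximum
  f''(0) = 20 > 0 → local minimum

Critical points: x = -5 (local maximum); x = -4 (local minimum); x = -1 (local maximum); x = 0 (local minimum)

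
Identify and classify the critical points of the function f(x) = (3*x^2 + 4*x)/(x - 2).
f'(x) = (3*x^2 - 12*x - 8)/(x^2 - 4*x + 4)

Solve f'(x) = 0:
  f'(x) = (3*x^2 - 12*x - 8)/(x - 2)^2; the denominator is positive wherever f is defined, so f'(x) = 0 ⇔ 3*x^2 - 12*x - 8 = 0.
  3*x^2 - 12*x - 8 = 0 has no rational roots; quadratic formula: x = (12 ± √240)/6.
  ⇒ x = 2 - 2*sqrt(15)/3 ≈ -0.5820, 2 + 2*sqrt(15)/3 ≈ 4.5820

f''(x) = 40/(x^3 - 6*x^2 + 12*x - 8)
Second-derivative test at each critical point:
  f''(-0.5820) = -2.3238 < 0 → local maximum
  f''(4.5820) = 2.3238 > 0 → local minimum

Critical points: x = 2 - 2*sqrt(15)/3 ≈ -0.5820 (local maximum); x = 2 + 2*sqrt(15)/3 ≈ 4.5820 (local minimum)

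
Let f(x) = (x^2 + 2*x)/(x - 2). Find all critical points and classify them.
f'(x) = (x^2 - 4*x - 4)/(x^2 - 4*x + 4)

Solve f'(x) = 0:
  f'(x) = (x^2 - 4*x - 4)/(x - 2)^2; the denominator is positive wherever f is defined, so f'(x) = 0 ⇔ x^2 - 4*x - 4 = 0.
  x^2 - 4*x - 4 = 0 has no rational roots; quadratic formula: x = (4 ± √32)/2.
  ⇒ x = 2 - 2*sqrt(2) ≈ -0.8284, 2 + 2*sqrt(2) ≈ 4.8284

f''(x) = 16/(x^3 - 6*x^2 + 12*x - 8)
Second-derivative test at each critical point:
  f''(-0.8284) = -0.7071 < 0 → local maximum
  f''(4.8284) = 0.7071 > 0 → local minimum

Critical points: x = 2 - 2*sqrt(2) ≈ -0.8284 (local maximum); x = 2 + 2*sqrt(2) ≈ 4.8284 (local minimum)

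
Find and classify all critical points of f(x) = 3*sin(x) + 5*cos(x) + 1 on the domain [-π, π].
f'(x) = -5*sin(x) + 3*cos(x)

Solve f'(x) = 0 on [-π, π]:
  f'(x) = 0 ⇔ 3*cos(x) = 5*sin(x) ⇔ tan(x) = 3/5, i.e. x = arctan(3/5) + nπ; keep the solutions lying in [-π, π].
  ⇒ x = -pi + atan(3/5) ≈ -2.6012, atan(3/5) ≈ 0.5404

f''(x) = -3*sin(x) - 5*cos(x)
Second-derivative test at each critical point:
  f''(-2.6012) = 5.8310 > 0 → local minimum
  f''(0.5404) = -5.8310 < 0 → local maximum

Critical points: x = -pi + atan(3/5) ≈ -2.6012 (local minimum); x = atan(3/5) ≈ 0.5404 (local maximum)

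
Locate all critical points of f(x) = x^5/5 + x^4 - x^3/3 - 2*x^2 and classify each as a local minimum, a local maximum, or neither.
f'(x) = x*(x^3 + 4*x^2 - x - 4)

Solve f'(x) = 0:
  Factor: x^4 + 4*x^3 - x^2 - 4*x = x*(x - 1)*(x + 1)*(x + 4) = 0.
  ⇒ x = -4, -1, 0, 1

f''(x) = 4*x^3 + 12*x^2 - 2*x - 4
Second-derivative test at each critical point:
  f''(-4) = -60 < 0 → local maximum
  f''(-1) = 6 > 0 → local minimum
  f''(0) = -4 < 0 → local maximum
  f''(1) = 10 > 0 → local minimum

Critical points: x = -4 (local maximum); x = -1 (local minimum); x = 0 (local maximum); x = 1 (local minimum)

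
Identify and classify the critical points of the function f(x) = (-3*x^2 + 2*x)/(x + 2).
f'(x) = (-3*x^2 - 12*x + 4)/(x^2 + 4*x + 4)

Solve f'(x) = 0:
  f'(x) = -(3*x^2 + 12*x - 4)/(x + 2)^2; the denominator is positive wherever f is defined, so f'(x) = 0 ⇔ -3*x^2 - 12*x + 4 = 0.
  3*x^2 + 12*x - 4 = 0 has no rational roots; quadratic formula: x = (-12 ± √192)/6.
  ⇒ x = -4*sqrt(3)/3 - 2 ≈ -4.3094, -2 + 4*sqrt(3)/3 ≈ 0.3094

f''(x) = -32/(x^3 + 6*x^2 + 12*x + 8)
Second-derivative test at each critical point:
  f''(-4.3094) = 2.5981 > 0 → local minimum
  f''(0.3094) = -2.5981 < 0 → local maximum

Critical points: x = -4*sqrt(3)/3 - 2 ≈ -4.3094 (local minimum); x = -2 + 4*sqrt(3)/3 ≈ 0.3094 (local maximum)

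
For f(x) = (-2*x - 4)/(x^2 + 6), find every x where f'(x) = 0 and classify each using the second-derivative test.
f'(x) = 2*(-x^2 + 2*x*(x + 2) - 6)/(x^2 + 6)^2

Solve f'(x) = 0:
  f'(x) = 2*(x^2 + 4*x - 6)/(x^2 + 6)^2; the denominator is positive wherever f is defined, so f'(x) = 0 ⇔ 2*x^2 + 8*x - 12 = 0.
  Factor: 2*x^2 + 8*x - 12 = 2*(x^2 + 4*x - 6); x^2 + 4*x - 6 = 0 has no rational roots; quadratic formula: x = (-4 ± √40)/2.
  ⇒ x = -sqrt(10) - 2 ≈ -5.1623, -2 + sqrt(10) ≈ 1.1623

f''(x) = 4*(-4*x^2*(x + 2) + (3*x + 2)*(x^2 + 6))/(x^2 + 6)^3
Second-derivative test at each critical point:
  f''(-5.1623) = -0.0119 < 0 → local maximum
  f''(1.1623) = 0.2341 > 0 → local minimum

Critical points: x = -sqrt(10) - 2 ≈ -5.1623 (local maximum); x = -2 + sqrt(10) ≈ 1.1623 (local minimum)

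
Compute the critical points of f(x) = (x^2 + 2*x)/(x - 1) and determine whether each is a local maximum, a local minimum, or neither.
f'(x) = (x^2 - 2*x - 2)/(x^2 - 2*x + 1)

Solve f'(x) = 0:
  f'(x) = (x^2 - 2*x - 2)/(x - 1)^2; the denominator is positive wherever f is defined, so f'(x) = 0 ⇔ x^2 - 2*x - 2 = 0.
  x^2 - 2*x - 2 = 0 has no rational roots; quadratic formula: x = (2 ± √12)/2.
  ⇒ x = 1 - sqrt(3) ≈ -0.7321, 1 + sqrt(3) ≈ 2.7321

f''(x) = 6/(x^3 - 3*x^2 + 3*x - 1)
Second-derivative test at each critical point:
  f''(-0.7321) = -1.1547 < 0 → local maximum
  f''(2.7321) = 1.1547 > 0 → local minimum

Critical points: x = 1 - sqrt(3) ≈ -0.7321 (local maximum); x = 1 + sqrt(3) ≈ 2.7321 (local minimum)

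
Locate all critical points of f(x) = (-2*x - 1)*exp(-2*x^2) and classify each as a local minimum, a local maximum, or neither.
f'(x) = 2*(2*x*(2*x + 1) - 1)*exp(-2*x^2)

Solve f'(x) = 0:
  f'(x) = (8*x^2 + 4*x - 2)·exp(-2*x^2) and exp(-2*x^2) > 0 for every x, so f'(x) = 0 ⇔ 8*x^2 + 4*x - 2 = 0.
  Factor: 8*x^2 + 4*x - 2 = 2*(4*x^2 + 2*x - 1); 4*x^2 + 2*x - 1 = 0 has no rational roots; quadratic formula: x = (-2 ± √20)/8.
  ⇒ x = -sqrt(5)/4 - 1/4 ≈ -0.8090, -1/4 + sqrt(5)/4 ≈ 0.3090

f''(x) = 4*(-8*x^3 - 4*x^2 + 6*x + 1)*exp(-2*x^2)
Second-derivative test at each critical point:
  f''(-0.8090) = -2.4157 < 0 → local maximum
  f''(0.3090) = 7.3893 > 0 → local minimum

Critical points: x = -sqrt(5)/4 - 1/4 ≈ -0.8090 (local maximum); x = -1/4 + sqrt(5)/4 ≈ 0.3090 (local minimum)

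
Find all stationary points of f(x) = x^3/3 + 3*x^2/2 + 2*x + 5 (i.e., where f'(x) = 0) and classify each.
f'(x) = x^2 + 3*x + 2

Solve f'(x) = 0:
  Factor: x^2 + 3*x + 2 = (x + 1)*(x + 2) = 0.
  ⇒ x = -2, -1

f''(x) = 2*x + 3
Second-derivative test at each critical point:
  f''(-2) = -1 < 0 → local maximum
  f''(-1) = 1 > 0 → local minimum

Critical points: x = -2 (local maximum); x = -1 (local minimum)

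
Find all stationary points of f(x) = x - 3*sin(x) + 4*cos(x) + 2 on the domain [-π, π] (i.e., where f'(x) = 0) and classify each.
f'(x) = -4*sin(x) - 3*cos(x) + 1

Solve f'(x) = 0 on [-π, π]:
  f'(x) = 0 ⇔ -4*sin(x) - 3*cos(x) = -1. Write the left side as R·cos(x + φ) with R = √((-3)² + 4²) = 5, cos φ = -3/5, sin φ = 4/5; then cos(x + φ) = -1/5. Solve for x and keep the solutions lying in [-π, π].
  ⇒ x = atan((4 - 6*sqrt(6))/(3 + 8*sqrt(6))) ≈ -0.4421, atan((4 + 6*sqrt(6))/(3 - 8*sqrt(6))) + pi ≈ 2.2967

f''(x) = 3*sin(x) - 4*cos(x)
Second-derivative test at each critical point:
  f''(-0.4421) = -4.8990 < 0 → local maximum
  f''(2.2967) = 4.8990 > 0 → local minimum

Critical points: x = atan((4 - 6*sqrt(6))/(3 + 8*sqrt(6))) ≈ -0.4421 (local maximum); x = atan((4 + 6*sqrt(6))/(3 - 8*sqrt(6))) + pi ≈ 2.2967 (local minimum)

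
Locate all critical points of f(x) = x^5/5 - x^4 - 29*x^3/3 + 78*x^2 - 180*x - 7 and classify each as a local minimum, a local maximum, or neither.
f'(x) = x^4 - 4*x^3 - 29*x^2 + 156*x - 180

Solve f'(x) = 0:
  Factor: x^4 - 4*x^3 - 29*x^2 + 156*x - 180 = (x - 5)*(x - 3)*(x - 2)*(x + 6) = 0.
  ⇒ x = -6, 2, 3, 5

f''(x) = 4*x^3 - 12*x^2 - 58*x + 156
Second-derivative test at each critical point:
  f''(-6) = -792 < 0 → local maximum
  f''(2) = 24 > 0 → local minimum
  f''(3) = -18 < 0 → local maximum
  f''(5) = 66 > 0 → local minimum

Critical points: x = -6 (local maximum); x = 2 (local minimum); x = 3 (local maximum); x = 5 (local minimum)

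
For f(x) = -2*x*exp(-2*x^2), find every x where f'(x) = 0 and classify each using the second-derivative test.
f'(x) = 2*(4*x^2 - 1)*exp(-2*x^2)

Solve f'(x) = 0:
  f'(x) = (8*x^2 - 2)·exp(-2*x^2) and exp(-2*x^2) > 0 for every x, so f'(x) = 0 ⇔ 8*x^2 - 2 = 0.
  Factor: 8*x^2 - 2 = 2*(2*x - 1)*(2*x + 1) = 0.
  ⇒ x = -1/2, 1/2

f''(x) = (-32*x^3 + 24*x)*exp(-2*x^2)
Second-derivative test at each critical point:
  f''(-1/2) = -4.8522 < 0 → local maximum
  f''(1/2) = 4.8522 > 0 → local minimum

Critical points: x = -1/2 (local maximum); x = 1/2 (local minimum)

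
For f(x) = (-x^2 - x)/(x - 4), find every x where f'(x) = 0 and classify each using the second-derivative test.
f'(x) = (-x^2 + 8*x + 4)/(x^2 - 8*x + 16)

Solve f'(x) = 0:
  f'(x) = -(x^2 - 8*x - 4)/(x - 4)^2; the denominator is positive wherever f is defined, so f'(x) = 0 ⇔ -x^2 + 8*x + 4 = 0.
  x^2 - 8*x - 4 = 0 has no rational roots; quadratic formula: x = (8 ± √80)/2.
  ⇒ x = 4 - 2*sqrt(5) ≈ -0.4721, 4 + 2*sqrt(5) ≈ 8.4721

f''(x) = -40/(x^3 - 12*x^2 + 48*x - 64)
Second-derivative test at each critical point:
  f''(-0.4721) = 0.4472 > 0 → local minimum
  f''(8.4721) = -0.4472 < 0 → local maximum

Critical points: x = 4 - 2*sqrt(5) ≈ -0.4721 (local minimum); x = 4 + 2*sqrt(5) ≈ 8.4721 (local maximum)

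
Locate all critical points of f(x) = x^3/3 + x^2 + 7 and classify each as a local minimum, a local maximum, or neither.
f'(x) = x*(x + 2)

Solve f'(x) = 0:
  Factor: x^2 + 2*x = x*(x + 2) = 0.
  ⇒ x = -2, 0

f''(x) = 2*x + 2
Second-derivative test at each critical point:
  f''(-2) = -2 < 0 → local maximum
  f''(0) = 2 > 0 → local minimum

Critical points: x = -2 (local maximum); x = 0 (local minimum)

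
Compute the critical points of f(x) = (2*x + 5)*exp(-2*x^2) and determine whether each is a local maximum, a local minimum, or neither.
f'(x) = 2*(-2*x*(2*x + 5) + 1)*exp(-2*x^2)

Solve f'(x) = 0:
  f'(x) = (-8*x^2 - 20*x + 2)·exp(-2*x^2) and exp(-2*x^2) > 0 for every x, so f'(x) = 0 ⇔ -8*x^2 - 20*x + 2 = 0.
  Factor: -8*x^2 - 20*x + 2 = -2*(4*x^2 + 10*x - 1); 4*x^2 + 10*x - 1 = 0 has no rational roots; quadratic formula: x = (-10 ± √116)/8.
  ⇒ x = -sqrt(29)/4 - 5/4 ≈ -2.5963, -5/4 + sqrt(29)/4 ≈ 0.0963

f''(x) = 4*(4*x^2*(2*x + 5) - 6*x - 5)*exp(-2*x^2)
Second-derivative test at each critical point:
  f''(-2.5963) = 3.008e-05 > 0 → local minimum
  f''(0.0963) = -21.1449 < 0 → local maximum

Critical points: x = -sqrt(29)/4 - 5/4 ≈ -2.5963 (local minimum); x = -5/4 + sqrt(29)/4 ≈ 0.0963 (local maximum)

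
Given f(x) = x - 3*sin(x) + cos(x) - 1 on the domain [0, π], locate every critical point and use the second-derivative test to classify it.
f'(x) = -sin(x) - 3*cos(x) + 1

Solve f'(x) = 0 on [0, π]:
  f'(x) = 0 ⇔ -sin(x) - 3*cos(x) = -1. Write the left side as R·cos(x + φ) with R = √((-3)² + 1²) = sqrt(10), cos φ = -3*sqrt(10)/10, sin φ = sqrt(10)/10; then cos(x + φ) = -sqrt(10)/10. Solve for x and keep the solutions lying in [0, π].
  ⇒ x = pi/2 ≈ 1.5708

f''(x) = 3*sin(x) - cos(x)
Second-derivative test at each critical point:
  f''(1.5708) = 3 > 0 → local minimum

Critical points: x = pi/2 ≈ 1.5708 (local minimum)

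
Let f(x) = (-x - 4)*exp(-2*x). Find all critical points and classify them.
f'(x) = (2*x + 7)*exp(-2*x)

Solve f'(x) = 0:
  f'(x) = (2*x + 7)·exp(-2*x) and exp(-2*x) > 0 for every x, so f'(x) = 0 ⇔ 2*x + 7 = 0.
  2*x + 7 = 0.
  ⇒ x = -7/2

f''(x) = 4*(-x - 3)*exp(-2*x)
Second-derivative test at each critical point:
  f''(-7/2) = 2193.2663 > 0 → local minimum

Critical points: x = -7/2 (local minimum)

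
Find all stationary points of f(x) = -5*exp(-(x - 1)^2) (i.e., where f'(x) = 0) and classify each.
f'(x) = 10*(x - 1)*exp(-(x - 1)^2)

Solve f'(x) = 0:
  f'(x) = (10*x - 10)·exp(-(x - 1)^2) and exp(-(x - 1)^2) > 0 for every x, so f'(x) = 0 ⇔ 10*x - 10 = 0.
  Factor: 10*x - 10 = 10*(x - 1) = 0.
  ⇒ x = 1

f''(x) = 10*(1 - 2*(x - 1)^2)*exp(-(x - 1)^2)
Second-derivative test at each critical point:
  f''(1) = 10 > 0 → local minimum

Critical points: x = 1 (local minimum)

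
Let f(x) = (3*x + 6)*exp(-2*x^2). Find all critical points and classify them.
f'(x) = 3*(-4*x*(x + 2) + 1)*exp(-2*x^2)

Solve f'(x) = 0:
  f'(x) = (-12*x^2 - 24*x + 3)·exp(-2*x^2) and exp(-2*x^2) > 0 for every x, so f'(x) = 0 ⇔ -12*x^2 - 24*x + 3 = 0.
  Factor: -12*x^2 - 24*x + 3 = -3*(4*x^2 + 8*x - 1); 4*x^2 + 8*x - 1 = 0 has no rational roots; quadratic formula: x = (-8 ± √80)/8.
  ⇒ x = -sqrt(5)/2 - 1 ≈ -2.1180, -1 + sqrt(5)/2 ≈ 0.1180

f''(x) = 12*(4*x^2*(x + 2) - 3*x - 2)*exp(-2*x^2)
Second-derivative test at each critical point:
  f''(-2.1180) = 0.0034 > 0 → local minimum
  f''(0.1180) = -26.0955 < 0 → local maximum

Critical points: x = -sqrt(5)/2 - 1 ≈ -2.1180 (local minimum); x = -1 + sqrt(5)/2 ≈ 0.1180 (local maximum)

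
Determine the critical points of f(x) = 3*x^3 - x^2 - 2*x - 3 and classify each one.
f'(x) = 9*x^2 - 2*x - 2

Solve f'(x) = 0:
  9*x^2 - 2*x - 2 = 0 has no rational roots; quadratic formula: x = (2 ± √76)/18.
  ⇒ x = 1/9 - sqrt(19)/9 ≈ -0.3732, 1/9 + sqrt(19)/9 ≈ 0.5954

f''(x) = 18*x - 2
Second-derivative test at each critical point:
  f''(-0.3732) = -8.7178 < 0 → local maximum
  f''(0.5954) = 8.7178 > 0 → local minimum

Critical points: x = 1/9 - sqrt(19)/9 ≈ -0.3732 (local maximum); x = 1/9 + sqrt(19)/9 ≈ 0.5954 (local minimum)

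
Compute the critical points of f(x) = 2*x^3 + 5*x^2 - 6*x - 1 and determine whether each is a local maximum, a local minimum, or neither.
f'(x) = 6*x^2 + 10*x - 6

Solve f'(x) = 0:
  Factor: 6*x^2 + 10*x - 6 = 2*(3*x^2 + 5*x - 3); 3*x^2 + 5*x - 3 = 0 has no rational roots; quadratic formula: x = (-5 ± √61)/6.
  ⇒ x = -sqrt(61)/6 - 5/6 ≈ -2.1350, -5/6 + sqrt(61)/6 ≈ 0.4684

f''(x) = 12*x + 10
Second-derivative test at each critical point:
  f''(-2.1350) = -15.6205 < 0 → local maximum
  f''(0.4684) = 15.6205 > 0 → local minimum

Critical points: x = -sqrt(61)/6 - 5/6 ≈ -2.1350 (local maximum); x = -5/6 + sqrt(61)/6 ≈ 0.4684 (local minimum)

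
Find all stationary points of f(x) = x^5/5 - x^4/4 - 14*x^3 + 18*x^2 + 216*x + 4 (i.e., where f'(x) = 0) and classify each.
f'(x) = x^4 - x^3 - 42*x^2 + 36*x + 216

Solve f'(x) = 0:
  Factor: x^4 - x^3 - 42*x^2 + 36*x + 216 = (x - 6)*(x - 3)*(x + 2)*(x + 6) = 0.
  ⇒ x = -6, -2, 3, 6

f''(x) = 4*x^3 - 3*x^2 - 84*x + 36
Second-derivative test at each critical point:
  f''(-6) = -432 < 0 → local maximum
  f''(-2) = 160 > 0 → local minimum
  f''(3) = -135 < 0 → local maximum
  f''(6) = 288 > 0 → local minimum

Critical points: x = -6 (local maximum); x = -2 (local minimum); x = 3 (local maximum); x = 6 (local minimum)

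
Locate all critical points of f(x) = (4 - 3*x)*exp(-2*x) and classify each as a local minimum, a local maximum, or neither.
f'(x) = (6*x - 11)*exp(-2*x)

Solve f'(x) = 0:
  f'(x) = (6*x - 11)·exp(-2*x) and exp(-2*x) > 0 for every x, so f'(x) = 0 ⇔ 6*x - 11 = 0.
  6*x - 11 = 0.
  ⇒ x = 11/6

f''(x) = 4*(7 - 3*x)*exp(-2*x)
Second-derivative test at each critical point:
  f''(11/6) = 0.1534 > 0 → local minimum

Critical points: x = 11/6 (local minimum)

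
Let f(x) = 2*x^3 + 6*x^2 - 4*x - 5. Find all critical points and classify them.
f'(x) = 6*x^2 + 12*x - 4

Solve f'(x) = 0:
  Factor: 6*x^2 + 12*x - 4 = 2*(3*x^2 + 6*x - 2); 3*x^2 + 6*x - 2 = 0 has no rational roots; quadratic formula: x = (-6 ± √60)/6.
  ⇒ x = -sqrt(15)/3 - 1 ≈ -2.2910, -1 + sqrt(15)/3 ≈ 0.2910

f''(x) = 12*x + 12
Second-derivative test at each critical point:
  f''(-2.2910) = -15.4919 < 0 → local maximum
  f''(0.2910) = 15.4919 > 0 → local minimum

Critical points: x = -sqrt(15)/3 - 1 ≈ -2.2910 (local maximum); x = -1 + sqrt(15)/3 ≈ 0.2910 (local minimum)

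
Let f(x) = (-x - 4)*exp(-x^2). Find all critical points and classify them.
f'(x) = (2*x*(x + 4) - 1)*exp(-x^2)

Solve f'(x) = 0:
  f'(x) = (2*x^2 + 8*x - 1)·exp(-x^2) and exp(-x^2) > 0 for every x, so f'(x) = 0 ⇔ 2*x^2 + 8*x - 1 = 0.
  2*x^2 + 8*x - 1 = 0 has no rational roots; quadratic formula: x = (-8 ± √72)/4.
  ⇒ x = -3*sqrt(2)/2 - 2 ≈ -4.1213, -2 + 3*sqrt(2)/2 ≈ 0.1213

f''(x) = 2*(-2*x^2*(x + 4) + 3*x + 4)*exp(-x^2)
Second-derivative test at each critical point:
  f''(-4.1213) = -3.565e-07 < 0 → local maximum
  f''(0.1213) = 8.3613 > 0 → local minimum

Critical points: x = -3*sqrt(2)/2 - 2 ≈ -4.1213 (local maximum); x = -2 + 3*sqrt(2)/2 ≈ 0.1213 (local minimum)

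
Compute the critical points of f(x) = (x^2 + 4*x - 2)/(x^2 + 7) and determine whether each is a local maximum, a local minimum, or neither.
f'(x) = 2*(-2*x^2 + 9*x + 14)/(x^4 + 14*x^2 + 49)

Solve f'(x) = 0:
  f'(x) = -2*(2*x^2 - 9*x - 14)/(x^2 + 7)^2; the denominator is positive wherever f is defined, so f'(x) = 0 ⇔ -4*x^2 + 18*x + 28 = 0.
  Factor: -4*x^2 + 18*x + 28 = -2*(2*x^2 - 9*x - 14); 2*x^2 - 9*x - 14 = 0 has no rational roots; quadratic formula: x = (9 ± √193)/4.
  ⇒ x = 9/4 - sqrt(193)/4 ≈ -1.2231, 9/4 + sqrt(193)/4 ≈ 5.7231

f''(x) = 2*(4*x^3 - 27*x^2 - 84*x + 63)/(x^6 + 21*x^4 + 147*x^2 + 343)
Second-derivative test at each critical point:
  f''(-1.2231) = 0.3849 > 0 → local minimum
  f''(5.7231) = -0.0176 < 0 → local maximum

Critical points: x = 9/4 - sqrt(193)/4 ≈ -1.2231 (local minimum); x = 9/4 + sqrt(193)/4 ≈ 5.7231 (local maximum)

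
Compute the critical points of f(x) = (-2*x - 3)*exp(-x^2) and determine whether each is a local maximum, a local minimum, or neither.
f'(x) = 2*(x*(2*x + 3) - 1)*exp(-x^2)

Solve f'(x) = 0:
  f'(x) = (4*x^2 + 6*x - 2)·exp(-x^2) and exp(-x^2) > 0 for every x, so f'(x) = 0 ⇔ 4*x^2 + 6*x - 2 = 0.
  Factor: 4*x^2 + 6*x - 2 = 2*(2*x^2 + 3*x - 1); 2*x^2 + 3*x - 1 = 0 has no rational roots; quadratic formula: x = (-3 ± √17)/4.
  ⇒ x = -sqrt(17)/4 - 3/4 ≈ -1.7808, -3/4 + sqrt(17)/4 ≈ 0.2808

f''(x) = 2*(-4*x^3 - 6*x^2 + 6*x + 3)*exp(-x^2)
Second-derivative test at each critical point:
  f''(-1.7808) = -0.3460 < 0 → local maximum
  f''(0.2808) = 7.6211 > 0 → local minimum

Critical points: x = -sqrt(17)/4 - 3/4 ≈ -1.7808 (local maximum); x = -3/4 + sqrt(17)/4 ≈ 0.2808 (local minimum)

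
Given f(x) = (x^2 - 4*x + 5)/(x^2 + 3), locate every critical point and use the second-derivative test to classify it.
f'(x) = 4*(x^2 - x - 3)/(x^4 + 6*x^2 + 9)

Solve f'(x) = 0:
  f'(x) = 4*(x^2 - x - 3)/(x^2 + 3)^2; the denominator is positive wherever f is defined, so f'(x) = 0 ⇔ 4*x^2 - 4*x - 12 = 0.
  Factor: 4*x^2 - 4*x - 12 = 4*(x^2 - x - 3); x^2 - x - 3 = 0 has no rational roots; quadratic formula: x = (1 ± √13)/2.
  ⇒ x = 1/2 - sqrt(13)/2 ≈ -1.3028, 1/2 + sqrt(13)/2 ≈ 2.3028

f''(x) = 4*(-2*x^3 + 3*x^2 + 18*x - 3)/(x^6 + 9*x^4 + 27*x^2 + 27)
Second-derivative test at each critical point:
  f''(-1.3028) = -0.6537 < 0 → local maximum
  f''(2.3028) = 0.2092 > 0 → local minimum

Critical points: x = 1/2 - sqrt(13)/2 ≈ -1.3028 (local maximum); x = 1/2 + sqrt(13)/2 ≈ 2.3028 (local minimum)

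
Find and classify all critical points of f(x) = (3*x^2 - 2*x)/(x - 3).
f'(x) = 3*(x^2 - 6*x + 2)/(x^2 - 6*x + 9)

Solve f'(x) = 0:
  f'(x) = 3*(x^2 - 6*x + 2)/(x - 3)^2; the denominator is positive wherever f is defined, so f'(x) = 0 ⇔ 3*x^2 - 18*x + 6 = 0.
  Factor: 3*x^2 - 18*x + 6 = 3*(x^2 - 6*x + 2); x^2 - 6*x + 2 = 0 has no rational roots; quadratic formula: x = (6 ± √28)/2.
  ⇒ x = 3 - sqrt(7) ≈ 0.3542, sqrt(7) + 3 ≈ 5.6458

f''(x) = 42/(x^3 - 9*x^2 + 27*x - 27)
Second-derivative test at each critical point:
  f''(0.3542) = -2.2678 < 0 → local maximum
  f''(5.6458) = 2.2678 > 0 → local minimum

Critical points: x = 3 - sqrt(7) ≈ 0.3542 (local maximum); x = sqrt(7) + 3 ≈ 5.6458 (local minimum)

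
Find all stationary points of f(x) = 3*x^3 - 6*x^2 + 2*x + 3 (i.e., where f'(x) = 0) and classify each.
f'(x) = 9*x^2 - 12*x + 2

Solve f'(x) = 0:
  9*x^2 - 12*x + 2 = 0 has no rational roots; quadratic formula: x = (12 ± √72)/18.
  ⇒ x = 2/3 - sqrt(2)/3 ≈ 0.1953, sqrt(2)/3 + 2/3 ≈ 1.1381

f''(x) = 18*x - 12
Second-derivative test at each critical point:
  f''(0.1953) = -8.4853 < 0 → local maximum
  f''(1.1381) = 8.4853 > 0 → local minimum

Critical points: x = 2/3 - sqrt(2)/3 ≈ 0.1953 (local maximum); x = sqrt(2)/3 + 2/3 ≈ 1.1381 (local minimum)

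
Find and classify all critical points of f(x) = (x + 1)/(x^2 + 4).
f'(x) = (x^2 - 2*x*(x + 1) + 4)/(x^2 + 4)^2

Solve f'(x) = 0:
  f'(x) = -(x^2 + 2*x - 4)/(x^2 + 4)^2; the denominator is positive wherever f is defined, so f'(x) = 0 ⇔ -x^2 - 2*x + 4 = 0.
  x^2 + 2*x - 4 = 0 has no rational roots; quadratic formula: x = (-2 ± √20)/2.
  ⇒ x = -sqrt(5) - 1 ≈ -3.2361, -1 + sqrt(5) ≈ 1.2361

f''(x) = 2*(4*x^2*(x + 1) - (3*x + 1)*(x^2 + 4))/(x^2 + 4)^3
Second-derivative test at each critical point:
  f''(-3.2361) = 0.0214 > 0 → local minimum
  f''(1.2361) = -0.1464 < 0 → local maximum

Critical points: x = -sqrt(5) - 1 ≈ -3.2361 (local minimum); x = -1 + sqrt(5) ≈ 1.2361 (local maximum)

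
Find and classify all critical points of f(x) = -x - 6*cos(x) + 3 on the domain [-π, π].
f'(x) = 6*sin(x) - 1

Solve f'(x) = 0 on [-π, π]:
  f'(x) = 0 ⇔ sin(x) = 1/6, i.e. x = arcsin(1/6) + 2nπ or x = π − arcsin(1/6) + 2nπ; keep the solutions lying in [-π, π].
  ⇒ x = asin(1/6) ≈ 0.1674, pi - asin(1/6) ≈ 2.9741

f''(x) = 6*cos(x)
Second-derivative test at each critical point:
  f''(0.1674) = 5.9161 > 0 → local minimum
  f''(2.9741) = -5.9161 < 0 → local maximum

Critical points: x = asin(1/6) ≈ 0.1674 (local minimum); x = pi - asin(1/6) ≈ 2.9741 (local maximum)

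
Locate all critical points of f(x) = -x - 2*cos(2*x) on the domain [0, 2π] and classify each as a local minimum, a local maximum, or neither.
f'(x) = 4*sin(2*x) - 1

Solve f'(x) = 0 on [0, 2π]:
  f'(x) = 0 ⇔ sin(2*x) = 1/4, i.e. 2*x = arcsin(1/4) + 2nπ or 2*x = π − arcsin(1/4) + 2nπ; keep the solutions lying in [0, 2π].
  ⇒ x = asin(1/4)/2 ≈ 0.1263, -asin(1/4)/2 + pi/2 ≈ 1.4445, asin(1/4)/2 + pi ≈ 3.2679, -asin(1/4)/2 + 3*pi/2 ≈ 4.5860

f''(x) = 8*cos(2*x)
Second-derivative test at each critical point:
  f''(0.1263) = 7.7460 > 0 → local minimum
  f''(1.4445) = -7.7460 < 0 → local maximum
  f''(3.2679) = 7.7460 > 0 → local minimum
  f''(4.5860) = -7.7460 < 0 → local maximum

Critical points: x = asin(1/4)/2 ≈ 0.1263 (local minimum); x = -asin(1/4)/2 + pi/2 ≈ 1.4445 (local maximum); x = asin(1/4)/2 + pi ≈ 3.2679 (local minimum); x = -asin(1/4)/2 + 3*pi/2 ≈ 4.5860 (local maximum)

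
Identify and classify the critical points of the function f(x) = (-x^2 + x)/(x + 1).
f'(x) = (-x^2 - 2*x + 1)/(x^2 + 2*x + 1)

Solve f'(x) = 0:
  f'(x) = -(x^2 + 2*x - 1)/(x + 1)^2; the denominator is positive wherever f is defined, so f'(x) = 0 ⇔ -x^2 - 2*x + 1 = 0.
  x^2 + 2*x - 1 = 0 has no rational roots; quadratic formula: x = (-2 ± √8)/2.
  ⇒ x = -sqrt(2) - 1 ≈ -2.4142, -1 + sqrt(2) ≈ 0.4142

f''(x) = -4/(x^3 + 3*x^2 + 3*x + 1)
Second-derivative test at each critical point:
  f''(-2.4142) = 1.4142 > 0 → local minimum
  f''(0.4142) = -1.4142 < 0 → local maximum

Critical points: x = -sqrt(2) - 1 ≈ -2.4142 (local minimum); x = -1 + sqrt(2) ≈ 0.4142 (local maximum)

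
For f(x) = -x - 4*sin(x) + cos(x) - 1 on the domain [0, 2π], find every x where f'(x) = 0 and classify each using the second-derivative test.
f'(x) = -sin(x) - 4*cos(x) - 1

Solve f'(x) = 0 on [0, 2π]:
  f'(x) = 0 ⇔ -sin(x) - 4*cos(x) = 1. Write the left side as R·cos(x + φ) with R = √((-4)² + 1²) = sqrt(17), cos φ = -4*sqrt(17)/17, sin φ = sqrt(17)/17; then cos(x + φ) = sqrt(17)/17. Solve for x and keep the solutions lying in [0, 2π].
  ⇒ x = pi - atan(15/8) ≈ 2.0608, 3*pi/2 ≈ 4.7124

f''(x) = 4*sin(x) - cos(x)
Second-derivative test at each critical point:
  f''(2.0608) = 4 > 0 → local minimum
  f''(4.7124) = -4 < 0 → local maximum

Critical points: x = pi - atan(15/8) ≈ 2.0608 (local minimum); x = 3*pi/2 ≈ 4.7124 (local maximum)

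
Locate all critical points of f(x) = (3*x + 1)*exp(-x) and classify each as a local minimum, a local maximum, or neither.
f'(x) = (2 - 3*x)*exp(-x)

Solve f'(x) = 0:
  f'(x) = (2 - 3*x)·exp(-x) and exp(-x) > 0 for every x, so f'(x) = 0 ⇔ 2 - 3*x = 0.
  2 - 3*x = 0.
  ⇒ x = 2/3

f''(x) = (3*x - 5)*exp(-x)
Second-derivative test at each critical point:
  f''(2/3) = -1.5403 < 0 → local maximum

Critical points: x = 2/3 (local maximum)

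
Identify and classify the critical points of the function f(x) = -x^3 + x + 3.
f'(x) = 1 - 3*x^2

Solve f'(x) = 0:
  3*x^2 - 1 = 0 has no rational roots; quadratic formula: x = (0 ± √12)/6.
  ⇒ x = -sqrt(3)/3 ≈ -0.5774, sqrt(3)/3 ≈ 0.5774

f''(x) = -6*x
Second-derivative test at each critical point:
  f''(-0.5774) = 3.4641 > 0 → local minimum
  f''(0.5774) = -3.4641 < 0 → local maximum

Critical points: x = -sqrt(3)/3 ≈ -0.5774 (local minimum); x = sqrt(3)/3 ≈ 0.5774 (local maximum)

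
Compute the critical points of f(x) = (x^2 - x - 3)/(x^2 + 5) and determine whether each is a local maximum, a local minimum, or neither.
f'(x) = (x^2 + 16*x - 5)/(x^4 + 10*x^2 + 25)

Solve f'(x) = 0:
  f'(x) = (x^2 + 16*x - 5)/(x^2 + 5)^2; the denominator is positive wherever f is defined, so f'(x) = 0 ⇔ x^2 + 16*x - 5 = 0.
  x^2 + 16*x - 5 = 0 has no rational roots; quadratic formula: x = (-16 ± √276)/2.
  ⇒ x = -sqrt(69) - 8 ≈ -16.3066, -8 + sqrt(69) ≈ 0.3066

f''(x) = 2*(-x^3 - 24*x^2 + 15*x + 40)/(x^6 + 15*x^4 + 75*x^2 + 125)
Second-derivative test at each critical point:
  f''(-16.3066) = -2.264e-04 < 0 → local maximum
  f''(0.3066) = 0.6402 > 0 → local minimum

Critical points: x = -sqrt(69) - 8 ≈ -16.3066 (local maximum); x = -8 + sqrt(69) ≈ 0.3066 (local minimum)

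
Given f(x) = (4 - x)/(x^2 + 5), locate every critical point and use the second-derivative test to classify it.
f'(x) = (-x^2 + 2*x*(x - 4) - 5)/(x^2 + 5)^2

Solve f'(x) = 0:
  f'(x) = (x^2 - 8*x - 5)/(x^2 + 5)^2; the denominator is positive wherever f is defined, so f'(x) = 0 ⇔ x^2 - 8*x - 5 = 0.
  x^2 - 8*x - 5 = 0 has no rational roots; quadratic formula: x = (8 ± √84)/2.
  ⇒ x = 4 - sqrt(21) ≈ -0.5826, 4 + sqrt(21) ≈ 8.5826

f''(x) = 2*(4*x^2*(4 - x) + (3*x - 4)*(x^2 + 5))/(x^2 + 5)^3
Second-derivative test at each critical point:
  f''(-0.5826) = -0.3215 < 0 → local maximum
  f''(8.5826) = 0.0015 > 0 → local minimum

Critical points: x = 4 - sqrt(21) ≈ -0.5826 (local maximum); x = 4 + sqrt(21) ≈ 8.5826 (local minimum)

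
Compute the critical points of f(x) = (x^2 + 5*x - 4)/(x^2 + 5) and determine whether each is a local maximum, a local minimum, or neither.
f'(x) = (-5*x^2 + 18*x + 25)/(x^4 + 10*x^2 + 25)

Solve f'(x) = 0:
  f'(x) = -(5*x^2 - 18*x - 25)/(x^2 + 5)^2; the denominator is positive wherever f is defined, so f'(x) = 0 ⇔ -5*x^2 + 18*x + 25 = 0.
  5*x^2 - 18*x - 25 = 0 has no rational roots; quadratic formula: x = (18 ± √824)/10.
  ⇒ x = 9/5 - sqrt(206)/5 ≈ -1.0705, 9/5 + sqrt(206)/5 ≈ 4.6705

f''(x) = 2*(5*x^3 - 27*x^2 - 75*x + 45)/(x^6 + 15*x^4 + 75*x^2 + 125)
Second-derivative test at each critical point:
  f''(-1.0705) = 0.7599 > 0 → local minimum
  f''(4.6705) = -0.0399 < 0 → local maximum

Critical points: x = 9/5 - sqrt(206)/5 ≈ -1.0705 (local minimum); x = 9/5 + sqrt(206)/5 ≈ 4.6705 (local maximum)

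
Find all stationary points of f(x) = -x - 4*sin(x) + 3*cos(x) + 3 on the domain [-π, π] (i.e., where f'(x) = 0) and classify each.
f'(x) = -3*sin(x) - 4*cos(x) - 1

Solve f'(x) = 0 on [-π, π]:
  f'(x) = 0 ⇔ -3*sin(x) - 4*cos(x) = 1. Write the left side as R·cos(x + φ) with R = √((-4)² + 3²) = 5, cos φ = -4/5, sin φ = 3/5; then cos(x + φ) = 1/5. Solve for x and keep the solutions lying in [-π, π].
  ⇒ x = atan((-8*sqrt(6) - 3)/(-4 + 6*sqrt(6))) ≈ -1.1287, atan((-3 + 8*sqrt(6))/(-6*sqrt(6) - 4)) + pi ≈ 2.4157

f''(x) = 4*sin(x) - 3*cos(x)
Second-derivative test at each critical point:
  f''(-1.1287) = -4.8990 < 0 → local maximum
  f''(2.4157) = 4.8990 > 0 → local minimum

Critical points: x = atan((-8*sqrt(6) - 3)/(-4 + 6*sqrt(6))) ≈ -1.1287 (local maximum); x = atan((-3 + 8*sqrt(6))/(-6*sqrt(6) - 4)) + pi ≈ 2.4157 (local minimum)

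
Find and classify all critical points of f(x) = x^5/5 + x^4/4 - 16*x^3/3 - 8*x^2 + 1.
f'(x) = x*(x^3 + x^2 - 16*x - 16)

Solve f'(x) = 0:
  Factor: x^4 + x^3 - 16*x^2 - 16*x = x*(x - 4)*(x + 1)*(x + 4) = 0.
  ⇒ x = -4, -1, 0, 4

f''(x) = 4*x^3 + 3*x^2 - 32*x - 16
Second-derivative test at each critical point:
  f''(-4) = -96 < 0 → local maximum
  f''(-1) = 15 > 0 → local minimum
  f''(0) = -16 < 0 → local maximum
  f''(4) = 160 > 0 → local minimum

Critical points: x = -4 (local maximum); x = -1 (local minimum); x = 0 (local maximum); x = 4 (local minimum)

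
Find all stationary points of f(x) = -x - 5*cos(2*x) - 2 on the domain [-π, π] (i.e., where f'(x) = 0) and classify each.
f'(x) = 10*sin(2*x) - 1

Solve f'(x) = 0 on [-π, π]:
  f'(x) = 0 ⇔ sin(2*x) = 1/10, i.e. 2*x = arcsin(1/10) + 2nπ or 2*x = π − arcsin(1/10) + 2nπ; keep the solutions lying in [-π, π].
  ⇒ x = -pi + asin(1/10)/2 ≈ -3.0915, -pi/2 - asin(1/10)/2 ≈ -1.6209, asin(1/10)/2 ≈ 0.0501, -asin(1/10)/2 + pi/2 ≈ 1.5207

f''(x) = 20*cos(2*x)
Second-derivative test at each critical point:
  f''(-3.0915) = 19.8997 > 0 → local minimum
  f''(-1.6209) = -19.8997 < 0 → local maximum
  f''(0.0501) = 19.8997 > 0 → local minimum
  f''(1.5207) = -19.8997 < 0 → local maximum

Critical points: x = -pi + asin(1/10)/2 ≈ -3.0915 (local minimum); x = -pi/2 - asin(1/10)/2 ≈ -1.6209 (local maximum); x = asin(1/10)/2 ≈ 0.0501 (local minimum); x = -asin(1/10)/2 + pi/2 ≈ 1.5207 (local maximum)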